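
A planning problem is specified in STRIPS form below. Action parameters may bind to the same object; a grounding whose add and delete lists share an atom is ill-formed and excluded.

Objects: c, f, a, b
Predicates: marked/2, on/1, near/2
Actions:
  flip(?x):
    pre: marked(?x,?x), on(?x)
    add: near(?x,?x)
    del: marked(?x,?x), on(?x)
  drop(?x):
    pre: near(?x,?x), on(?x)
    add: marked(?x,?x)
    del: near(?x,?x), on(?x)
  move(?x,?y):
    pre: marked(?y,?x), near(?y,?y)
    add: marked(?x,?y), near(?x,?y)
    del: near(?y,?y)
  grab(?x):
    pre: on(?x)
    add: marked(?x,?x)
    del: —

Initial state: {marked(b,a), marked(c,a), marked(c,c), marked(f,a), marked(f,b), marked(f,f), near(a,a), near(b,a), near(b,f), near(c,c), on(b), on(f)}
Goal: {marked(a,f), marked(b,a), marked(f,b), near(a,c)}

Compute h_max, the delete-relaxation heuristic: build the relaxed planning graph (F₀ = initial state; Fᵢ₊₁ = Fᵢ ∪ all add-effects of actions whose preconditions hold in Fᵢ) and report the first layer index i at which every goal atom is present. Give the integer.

2

F0 = init (12 atoms)
F1 = F0 ∪ {marked(a,c), marked(b,b), near(a,c), near(f,f)}  (16 atoms)
F2 = F1 ∪ {marked(a,f), marked(b,f), near(a,f), near(b,b), near(c,a)}  (21 atoms)
goal ⊆ F2  ⇒  h_max = 2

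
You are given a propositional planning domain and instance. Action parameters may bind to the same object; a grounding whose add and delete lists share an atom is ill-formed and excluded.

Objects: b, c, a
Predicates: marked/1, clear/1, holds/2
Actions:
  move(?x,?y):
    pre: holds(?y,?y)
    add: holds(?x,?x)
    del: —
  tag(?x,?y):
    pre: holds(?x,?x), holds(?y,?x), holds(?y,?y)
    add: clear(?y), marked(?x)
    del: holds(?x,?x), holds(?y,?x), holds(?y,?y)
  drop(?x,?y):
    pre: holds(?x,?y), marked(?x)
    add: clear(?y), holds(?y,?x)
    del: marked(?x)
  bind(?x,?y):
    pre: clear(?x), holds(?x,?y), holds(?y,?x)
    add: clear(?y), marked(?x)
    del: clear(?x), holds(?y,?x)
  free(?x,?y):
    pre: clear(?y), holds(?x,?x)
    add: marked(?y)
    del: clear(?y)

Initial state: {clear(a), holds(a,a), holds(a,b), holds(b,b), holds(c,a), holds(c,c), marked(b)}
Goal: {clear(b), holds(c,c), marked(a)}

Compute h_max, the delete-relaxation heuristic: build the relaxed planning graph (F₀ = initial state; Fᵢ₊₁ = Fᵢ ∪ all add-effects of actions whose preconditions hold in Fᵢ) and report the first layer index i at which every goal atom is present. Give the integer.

1

F0 = init (7 atoms)
F1 = F0 ∪ {clear(b), clear(c), marked(a), marked(c)}  (11 atoms)
goal ⊆ F1  ⇒  h_max = 1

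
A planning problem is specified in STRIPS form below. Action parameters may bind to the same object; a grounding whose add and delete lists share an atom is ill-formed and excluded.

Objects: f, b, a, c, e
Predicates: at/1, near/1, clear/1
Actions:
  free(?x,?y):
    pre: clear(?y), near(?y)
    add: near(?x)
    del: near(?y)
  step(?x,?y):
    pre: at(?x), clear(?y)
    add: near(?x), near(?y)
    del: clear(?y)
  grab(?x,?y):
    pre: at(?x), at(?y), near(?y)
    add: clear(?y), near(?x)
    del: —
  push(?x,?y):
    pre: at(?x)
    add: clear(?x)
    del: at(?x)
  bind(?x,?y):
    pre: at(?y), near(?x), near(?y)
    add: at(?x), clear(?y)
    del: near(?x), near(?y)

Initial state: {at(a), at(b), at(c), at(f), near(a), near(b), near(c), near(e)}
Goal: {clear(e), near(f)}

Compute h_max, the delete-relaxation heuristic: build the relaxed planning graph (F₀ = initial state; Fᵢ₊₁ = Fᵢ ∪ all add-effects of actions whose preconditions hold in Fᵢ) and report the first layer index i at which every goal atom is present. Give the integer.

F0 = init (8 atoms)
F1 = F0 ∪ {at(e), clear(a), clear(b), clear(c), clear(f), near(f)}  (14 atoms)
F2 = F1 ∪ {clear(e)}  (15 atoms)
goal ⊆ F2  ⇒  h_max = 2

2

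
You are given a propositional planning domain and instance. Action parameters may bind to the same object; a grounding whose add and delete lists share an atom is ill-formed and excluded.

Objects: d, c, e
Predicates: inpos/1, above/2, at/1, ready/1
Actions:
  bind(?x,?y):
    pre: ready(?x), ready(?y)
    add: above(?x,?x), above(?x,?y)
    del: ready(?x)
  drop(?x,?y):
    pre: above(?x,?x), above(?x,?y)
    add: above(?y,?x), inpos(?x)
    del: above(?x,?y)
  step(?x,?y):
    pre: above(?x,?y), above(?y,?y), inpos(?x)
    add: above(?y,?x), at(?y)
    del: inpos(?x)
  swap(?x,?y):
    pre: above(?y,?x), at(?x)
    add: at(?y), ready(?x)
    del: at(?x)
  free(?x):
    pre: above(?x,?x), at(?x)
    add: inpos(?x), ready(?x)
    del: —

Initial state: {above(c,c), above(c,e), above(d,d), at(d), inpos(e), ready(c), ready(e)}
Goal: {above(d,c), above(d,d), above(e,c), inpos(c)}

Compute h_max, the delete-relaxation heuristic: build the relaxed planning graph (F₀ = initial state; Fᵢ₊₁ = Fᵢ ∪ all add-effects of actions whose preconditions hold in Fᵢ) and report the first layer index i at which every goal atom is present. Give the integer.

2

F0 = init (7 atoms)
F1 = F0 ∪ {above(e,c), above(e,e), inpos(c), inpos(d), ready(d)}  (12 atoms)
F2 = F1 ∪ {above(c,d), above(d,c), above(d,e), above(e,d), at(c), at(e)}  (18 atoms)
goal ⊆ F2  ⇒  h_max = 2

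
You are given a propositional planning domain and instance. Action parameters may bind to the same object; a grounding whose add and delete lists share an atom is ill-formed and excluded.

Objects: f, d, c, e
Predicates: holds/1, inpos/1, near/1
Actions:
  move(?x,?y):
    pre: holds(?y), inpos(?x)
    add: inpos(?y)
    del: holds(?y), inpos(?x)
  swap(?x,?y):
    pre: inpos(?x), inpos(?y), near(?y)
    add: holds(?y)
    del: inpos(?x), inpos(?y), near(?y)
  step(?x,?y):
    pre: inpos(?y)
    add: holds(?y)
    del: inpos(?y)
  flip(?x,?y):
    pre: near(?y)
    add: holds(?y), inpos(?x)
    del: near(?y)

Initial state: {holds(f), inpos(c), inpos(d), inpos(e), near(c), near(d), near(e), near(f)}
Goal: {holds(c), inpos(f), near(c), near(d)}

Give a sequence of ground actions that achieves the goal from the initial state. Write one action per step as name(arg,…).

move(d,f); step(f,c)

1. move(d,f)  →  {inpos(c), inpos(e), inpos(f), near(c), near(d), near(e), near(f)}
2. step(f,c)  →  {holds(c), inpos(e), inpos(f), near(c), near(d), near(e), near(f)}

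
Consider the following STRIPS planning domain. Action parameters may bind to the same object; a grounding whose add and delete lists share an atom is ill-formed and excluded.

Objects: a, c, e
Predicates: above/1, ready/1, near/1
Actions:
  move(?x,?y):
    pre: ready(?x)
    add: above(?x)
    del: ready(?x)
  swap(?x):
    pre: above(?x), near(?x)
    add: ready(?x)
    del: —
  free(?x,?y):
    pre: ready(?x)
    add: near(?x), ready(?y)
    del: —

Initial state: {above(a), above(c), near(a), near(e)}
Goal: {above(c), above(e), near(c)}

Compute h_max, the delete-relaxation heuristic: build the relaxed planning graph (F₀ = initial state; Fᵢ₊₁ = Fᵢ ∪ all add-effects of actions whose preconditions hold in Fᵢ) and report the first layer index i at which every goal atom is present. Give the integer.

3

F0 = init (4 atoms)
F1 = F0 ∪ {ready(a)}  (5 atoms)
F2 = F1 ∪ {ready(c), ready(e)}  (7 atoms)
F3 = F2 ∪ {above(e), near(c)}  (9 atoms)
goal ⊆ F3  ⇒  h_max = 3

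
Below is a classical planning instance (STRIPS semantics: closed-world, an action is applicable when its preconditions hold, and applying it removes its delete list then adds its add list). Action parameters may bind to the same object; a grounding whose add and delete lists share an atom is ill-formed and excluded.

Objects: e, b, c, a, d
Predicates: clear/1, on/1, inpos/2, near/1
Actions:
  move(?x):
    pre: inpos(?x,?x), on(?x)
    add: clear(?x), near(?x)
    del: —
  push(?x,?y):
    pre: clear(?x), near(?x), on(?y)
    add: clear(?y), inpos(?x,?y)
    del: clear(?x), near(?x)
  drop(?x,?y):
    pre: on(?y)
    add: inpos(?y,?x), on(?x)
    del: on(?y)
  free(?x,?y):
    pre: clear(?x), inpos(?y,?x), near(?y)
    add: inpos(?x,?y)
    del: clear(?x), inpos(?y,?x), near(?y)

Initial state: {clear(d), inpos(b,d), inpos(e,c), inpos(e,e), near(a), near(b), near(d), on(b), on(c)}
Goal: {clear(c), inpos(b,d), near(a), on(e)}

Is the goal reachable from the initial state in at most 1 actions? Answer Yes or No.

1. push(d,c)  →  {clear(c), inpos(b,d), inpos(d,c), inpos(e,c), inpos(e,e), near(a), near(b), on(b), on(c)}
2. drop(e,b)  →  {clear(c), inpos(b,d), inpos(b,e), inpos(d,c), inpos(e,c), inpos(e,e), near(a), near(b), on(c), on(e)}
optimal plan length = 2; 2 > 1

No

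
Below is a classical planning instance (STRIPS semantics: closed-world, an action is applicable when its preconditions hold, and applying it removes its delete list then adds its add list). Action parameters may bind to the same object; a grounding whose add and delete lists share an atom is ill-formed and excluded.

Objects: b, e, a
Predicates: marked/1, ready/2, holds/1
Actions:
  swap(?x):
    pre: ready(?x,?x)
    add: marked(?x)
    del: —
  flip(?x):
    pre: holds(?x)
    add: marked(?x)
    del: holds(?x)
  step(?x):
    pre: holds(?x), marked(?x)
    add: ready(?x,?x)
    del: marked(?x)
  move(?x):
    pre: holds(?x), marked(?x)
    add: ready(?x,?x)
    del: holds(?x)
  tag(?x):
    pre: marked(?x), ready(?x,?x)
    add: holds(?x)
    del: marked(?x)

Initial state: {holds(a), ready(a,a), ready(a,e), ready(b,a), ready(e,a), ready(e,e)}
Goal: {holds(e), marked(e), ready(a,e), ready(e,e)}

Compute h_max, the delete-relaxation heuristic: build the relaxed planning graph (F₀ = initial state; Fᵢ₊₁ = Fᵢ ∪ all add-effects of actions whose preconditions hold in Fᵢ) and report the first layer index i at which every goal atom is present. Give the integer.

F0 = init (6 atoms)
F1 = F0 ∪ {marked(a), marked(e)}  (8 atoms)
F2 = F1 ∪ {holds(e)}  (9 atoms)
goal ⊆ F2  ⇒  h_max = 2

2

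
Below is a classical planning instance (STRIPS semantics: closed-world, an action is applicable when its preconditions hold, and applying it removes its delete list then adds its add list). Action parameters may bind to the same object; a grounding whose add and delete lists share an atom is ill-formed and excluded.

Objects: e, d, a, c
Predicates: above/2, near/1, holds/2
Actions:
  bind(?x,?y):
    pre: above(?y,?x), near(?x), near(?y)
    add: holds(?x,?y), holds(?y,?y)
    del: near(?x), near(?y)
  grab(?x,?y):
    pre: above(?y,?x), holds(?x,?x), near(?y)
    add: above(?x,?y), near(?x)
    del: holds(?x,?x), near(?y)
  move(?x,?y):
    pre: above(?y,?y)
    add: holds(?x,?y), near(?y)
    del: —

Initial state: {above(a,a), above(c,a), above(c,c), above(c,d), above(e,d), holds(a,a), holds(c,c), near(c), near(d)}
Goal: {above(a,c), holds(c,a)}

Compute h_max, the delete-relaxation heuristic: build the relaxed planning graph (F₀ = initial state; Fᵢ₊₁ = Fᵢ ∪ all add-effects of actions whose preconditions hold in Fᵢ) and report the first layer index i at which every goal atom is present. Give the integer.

1

F0 = init (9 atoms)
F1 = F0 ∪ {above(a,c), holds(a,c), holds(c,a), holds(d,a), holds(d,c), holds(e,a), holds(e,c), near(a)}  (17 atoms)
goal ⊆ F1  ⇒  h_max = 1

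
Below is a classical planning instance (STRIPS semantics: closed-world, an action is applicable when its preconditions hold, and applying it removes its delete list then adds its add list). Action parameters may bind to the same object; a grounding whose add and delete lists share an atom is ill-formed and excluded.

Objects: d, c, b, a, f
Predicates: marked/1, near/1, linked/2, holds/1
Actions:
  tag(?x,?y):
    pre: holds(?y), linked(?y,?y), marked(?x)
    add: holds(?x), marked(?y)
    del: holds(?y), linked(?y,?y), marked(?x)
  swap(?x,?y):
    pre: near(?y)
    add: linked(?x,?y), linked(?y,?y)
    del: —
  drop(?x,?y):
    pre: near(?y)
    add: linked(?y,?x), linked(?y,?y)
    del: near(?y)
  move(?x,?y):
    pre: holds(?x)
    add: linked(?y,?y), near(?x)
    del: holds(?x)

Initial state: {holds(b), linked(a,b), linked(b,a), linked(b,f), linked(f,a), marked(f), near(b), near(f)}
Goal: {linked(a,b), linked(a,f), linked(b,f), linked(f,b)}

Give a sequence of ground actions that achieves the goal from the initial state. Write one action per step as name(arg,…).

swap(a,f); swap(f,b)

1. swap(a,f)  →  {holds(b), linked(a,b), linked(a,f), linked(b,a), linked(b,f), linked(f,a), linked(f,f), marked(f), near(b), near(f)}
2. swap(f,b)  →  {holds(b), linked(a,b), linked(a,f), linked(b,a), linked(b,b), linked(b,f), linked(f,a), linked(f,b), linked(f,f), marked(f), near(b), near(f)}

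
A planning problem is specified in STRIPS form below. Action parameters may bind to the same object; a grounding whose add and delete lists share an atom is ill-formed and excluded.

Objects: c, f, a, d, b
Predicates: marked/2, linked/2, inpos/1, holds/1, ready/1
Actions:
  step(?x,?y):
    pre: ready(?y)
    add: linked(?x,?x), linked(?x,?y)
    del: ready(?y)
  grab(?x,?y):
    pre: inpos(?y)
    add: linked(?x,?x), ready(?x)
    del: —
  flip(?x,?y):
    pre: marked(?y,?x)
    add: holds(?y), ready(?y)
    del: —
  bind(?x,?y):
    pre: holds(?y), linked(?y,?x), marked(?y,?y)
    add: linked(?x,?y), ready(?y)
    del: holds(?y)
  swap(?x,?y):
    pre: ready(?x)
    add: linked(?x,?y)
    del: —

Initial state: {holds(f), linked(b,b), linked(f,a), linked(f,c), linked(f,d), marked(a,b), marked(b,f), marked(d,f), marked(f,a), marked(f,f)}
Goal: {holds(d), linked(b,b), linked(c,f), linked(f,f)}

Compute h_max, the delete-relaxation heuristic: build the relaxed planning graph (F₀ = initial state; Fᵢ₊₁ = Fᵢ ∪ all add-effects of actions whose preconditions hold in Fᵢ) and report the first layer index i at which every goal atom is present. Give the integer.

2

F0 = init (10 atoms)
F1 = F0 ∪ {holds(a), holds(b), holds(d), linked(a,f), linked(c,f), linked(d,f), ready(a), ready(b), ready(d), ready(f)}  (20 atoms)
F2 = F1 ∪ {linked(a,a), linked(a,b), linked(a,c), linked(a,d), linked(b,a), linked(b,c), linked(b,d), linked(b,f), linked(c,a), linked(c,b), linked(c,c), linked(c,d), linked(d,a), linked(d,b), linked(d,c), linked(d,d), linked(f,b), linked(f,f)}  (38 atoms)
goal ⊆ F2  ⇒  h_max = 2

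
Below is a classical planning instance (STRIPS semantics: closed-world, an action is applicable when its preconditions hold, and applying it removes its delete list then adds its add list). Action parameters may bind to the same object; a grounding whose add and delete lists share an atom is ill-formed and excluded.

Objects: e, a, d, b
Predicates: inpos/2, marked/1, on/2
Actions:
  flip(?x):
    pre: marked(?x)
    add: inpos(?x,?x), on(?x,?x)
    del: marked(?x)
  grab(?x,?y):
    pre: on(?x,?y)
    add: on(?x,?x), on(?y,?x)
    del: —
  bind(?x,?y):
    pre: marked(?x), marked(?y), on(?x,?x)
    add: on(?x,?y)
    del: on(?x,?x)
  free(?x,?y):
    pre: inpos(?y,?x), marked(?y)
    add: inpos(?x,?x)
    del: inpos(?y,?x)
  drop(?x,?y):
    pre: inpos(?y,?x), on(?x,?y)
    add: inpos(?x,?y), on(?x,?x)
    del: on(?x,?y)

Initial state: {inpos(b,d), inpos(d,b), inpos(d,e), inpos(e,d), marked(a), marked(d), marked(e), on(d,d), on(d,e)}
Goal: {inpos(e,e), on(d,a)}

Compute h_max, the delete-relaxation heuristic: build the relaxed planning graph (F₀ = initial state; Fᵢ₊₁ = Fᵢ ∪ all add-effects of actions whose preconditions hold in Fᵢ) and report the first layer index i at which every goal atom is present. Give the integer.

F0 = init (9 atoms)
F1 = F0 ∪ {inpos(a,a), inpos(b,b), inpos(d,d), inpos(e,e), on(a,a), on(d,a), on(e,d), on(e,e)}  (17 atoms)
goal ⊆ F1  ⇒  h_max = 1

1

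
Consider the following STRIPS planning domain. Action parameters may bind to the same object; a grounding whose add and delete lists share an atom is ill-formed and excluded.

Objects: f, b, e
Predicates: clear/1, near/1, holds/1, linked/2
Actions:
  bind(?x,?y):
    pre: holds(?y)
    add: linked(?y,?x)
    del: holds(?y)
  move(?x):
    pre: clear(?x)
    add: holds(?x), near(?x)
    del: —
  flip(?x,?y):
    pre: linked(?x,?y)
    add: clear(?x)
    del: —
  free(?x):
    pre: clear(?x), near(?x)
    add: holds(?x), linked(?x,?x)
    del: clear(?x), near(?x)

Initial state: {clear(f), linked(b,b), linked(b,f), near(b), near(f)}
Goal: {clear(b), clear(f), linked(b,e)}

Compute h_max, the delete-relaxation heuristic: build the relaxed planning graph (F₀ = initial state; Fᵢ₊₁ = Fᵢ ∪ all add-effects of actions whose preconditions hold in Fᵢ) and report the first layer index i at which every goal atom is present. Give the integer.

3

F0 = init (5 atoms)
F1 = F0 ∪ {clear(b), holds(f), linked(f,f)}  (8 atoms)
F2 = F1 ∪ {holds(b), linked(f,b), linked(f,e)}  (11 atoms)
F3 = F2 ∪ {linked(b,e)}  (12 atoms)
goal ⊆ F3  ⇒  h_max = 3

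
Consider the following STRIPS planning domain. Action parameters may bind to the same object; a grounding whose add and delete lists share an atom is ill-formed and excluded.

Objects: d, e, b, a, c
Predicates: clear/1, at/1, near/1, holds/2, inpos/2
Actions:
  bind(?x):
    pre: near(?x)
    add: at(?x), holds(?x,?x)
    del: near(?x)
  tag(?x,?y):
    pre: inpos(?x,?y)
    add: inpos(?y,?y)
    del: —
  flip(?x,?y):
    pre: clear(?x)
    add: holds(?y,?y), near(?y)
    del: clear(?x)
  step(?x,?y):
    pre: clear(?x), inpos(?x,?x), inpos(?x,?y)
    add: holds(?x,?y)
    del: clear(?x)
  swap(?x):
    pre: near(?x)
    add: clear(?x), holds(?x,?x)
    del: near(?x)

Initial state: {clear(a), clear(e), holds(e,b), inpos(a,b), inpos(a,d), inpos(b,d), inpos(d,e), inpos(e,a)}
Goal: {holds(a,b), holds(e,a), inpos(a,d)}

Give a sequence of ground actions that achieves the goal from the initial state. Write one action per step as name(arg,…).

tag(d,e); tag(e,a); step(e,a); step(a,b)

1. tag(d,e)  →  {clear(a), clear(e), holds(e,b), inpos(a,b), inpos(a,d), inpos(b,d), inpos(d,e), inpos(e,a), inpos(e,e)}
2. tag(e,a)  →  {clear(a), clear(e), holds(e,b), inpos(a,a), inpos(a,b), inpos(a,d), inpos(b,d), inpos(d,e), inpos(e,a), inpos(e,e)}
3. step(e,a)  →  {clear(a), holds(e,a), holds(e,b), inpos(a,a), inpos(a,b), inpos(a,d), inpos(b,d), inpos(d,e), inpos(e,a), inpos(e,e)}
4. step(a,b)  →  {holds(a,b), holds(e,a), holds(e,b), inpos(a,a), inpos(a,b), inpos(a,d), inpos(b,d), inpos(d,e), inpos(e,a), inpos(e,e)}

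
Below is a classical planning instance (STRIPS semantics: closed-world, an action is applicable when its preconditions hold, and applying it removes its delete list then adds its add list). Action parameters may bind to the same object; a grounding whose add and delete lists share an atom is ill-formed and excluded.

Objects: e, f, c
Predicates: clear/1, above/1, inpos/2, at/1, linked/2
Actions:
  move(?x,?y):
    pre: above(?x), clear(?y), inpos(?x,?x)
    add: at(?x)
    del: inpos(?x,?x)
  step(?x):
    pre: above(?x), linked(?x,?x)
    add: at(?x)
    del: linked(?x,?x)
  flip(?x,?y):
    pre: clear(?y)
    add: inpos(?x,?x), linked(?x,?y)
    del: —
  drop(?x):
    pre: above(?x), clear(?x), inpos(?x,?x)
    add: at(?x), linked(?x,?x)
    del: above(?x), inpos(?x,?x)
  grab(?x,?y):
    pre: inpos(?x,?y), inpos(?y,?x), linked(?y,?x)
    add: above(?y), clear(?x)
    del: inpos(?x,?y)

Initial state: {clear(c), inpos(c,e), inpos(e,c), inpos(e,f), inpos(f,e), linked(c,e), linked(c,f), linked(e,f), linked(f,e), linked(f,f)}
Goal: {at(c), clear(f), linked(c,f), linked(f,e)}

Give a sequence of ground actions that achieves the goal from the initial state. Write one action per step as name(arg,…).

flip(c,c); grab(e,c); move(c,e); grab(f,e)

1. flip(c,c)  →  {clear(c), inpos(c,c), inpos(c,e), inpos(e,c), inpos(e,f), inpos(f,e), linked(c,c), linked(c,e), linked(c,f), linked(e,f), linked(f,e), linked(f,f)}
2. grab(e,c)  →  {above(c), clear(c), clear(e), inpos(c,c), inpos(c,e), inpos(e,f), inpos(f,e), linked(c,c), linked(c,e), linked(c,f), linked(e,f), linked(f,e), linked(f,f)}
3. move(c,e)  →  {above(c), at(c), clear(c), clear(e), inpos(c,e), inpos(e,f), inpos(f,e), linked(c,c), linked(c,e), linked(c,f), linked(e,f), linked(f,e), linked(f,f)}
4. grab(f,e)  →  {above(c), above(e), at(c), clear(c), clear(e), clear(f), inpos(c,e), inpos(e,f), linked(c,c), linked(c,e), linked(c,f), linked(e,f), linked(f,e), linked(f,f)}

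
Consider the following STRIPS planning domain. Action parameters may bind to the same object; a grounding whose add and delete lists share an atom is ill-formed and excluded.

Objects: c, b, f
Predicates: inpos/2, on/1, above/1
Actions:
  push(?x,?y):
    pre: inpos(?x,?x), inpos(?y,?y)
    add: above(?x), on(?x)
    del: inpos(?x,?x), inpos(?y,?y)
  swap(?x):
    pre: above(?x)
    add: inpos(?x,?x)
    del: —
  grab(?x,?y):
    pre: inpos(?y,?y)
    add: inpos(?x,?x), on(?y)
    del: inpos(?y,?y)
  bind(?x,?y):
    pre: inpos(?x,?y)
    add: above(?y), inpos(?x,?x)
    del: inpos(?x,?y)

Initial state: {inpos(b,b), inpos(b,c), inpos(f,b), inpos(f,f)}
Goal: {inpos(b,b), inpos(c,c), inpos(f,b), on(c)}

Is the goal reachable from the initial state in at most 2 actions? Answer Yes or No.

No

1. grab(c,b)  →  {inpos(b,c), inpos(c,c), inpos(f,b), inpos(f,f), on(b)}
2. grab(b,c)  →  {inpos(b,b), inpos(b,c), inpos(f,b), inpos(f,f), on(b), on(c)}
3. grab(c,f)  →  {inpos(b,b), inpos(b,c), inpos(c,c), inpos(f,b), on(b), on(c), on(f)}
optimal plan length = 3; 3 > 2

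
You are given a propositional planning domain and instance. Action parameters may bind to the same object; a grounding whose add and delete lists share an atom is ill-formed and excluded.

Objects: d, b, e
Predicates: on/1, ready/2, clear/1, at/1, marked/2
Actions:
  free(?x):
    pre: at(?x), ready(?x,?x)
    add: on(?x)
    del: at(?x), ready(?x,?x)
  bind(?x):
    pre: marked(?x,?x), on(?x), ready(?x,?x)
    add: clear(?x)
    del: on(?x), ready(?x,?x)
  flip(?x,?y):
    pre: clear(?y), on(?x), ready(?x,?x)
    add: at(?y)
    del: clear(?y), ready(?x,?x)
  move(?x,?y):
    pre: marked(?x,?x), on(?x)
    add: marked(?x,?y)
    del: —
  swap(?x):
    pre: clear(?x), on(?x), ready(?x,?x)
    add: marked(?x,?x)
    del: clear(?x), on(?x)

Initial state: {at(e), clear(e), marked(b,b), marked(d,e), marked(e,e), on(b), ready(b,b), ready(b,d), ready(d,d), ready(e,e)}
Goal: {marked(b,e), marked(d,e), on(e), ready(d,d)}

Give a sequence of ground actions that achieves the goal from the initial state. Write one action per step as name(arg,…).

free(e); move(b,e)

1. free(e)  →  {clear(e), marked(b,b), marked(d,e), marked(e,e), on(b), on(e), ready(b,b), ready(b,d), ready(d,d)}
2. move(b,e)  →  {clear(e), marked(b,b), marked(b,e), marked(d,e), marked(e,e), on(b), on(e), ready(b,b), ready(b,d), ready(d,d)}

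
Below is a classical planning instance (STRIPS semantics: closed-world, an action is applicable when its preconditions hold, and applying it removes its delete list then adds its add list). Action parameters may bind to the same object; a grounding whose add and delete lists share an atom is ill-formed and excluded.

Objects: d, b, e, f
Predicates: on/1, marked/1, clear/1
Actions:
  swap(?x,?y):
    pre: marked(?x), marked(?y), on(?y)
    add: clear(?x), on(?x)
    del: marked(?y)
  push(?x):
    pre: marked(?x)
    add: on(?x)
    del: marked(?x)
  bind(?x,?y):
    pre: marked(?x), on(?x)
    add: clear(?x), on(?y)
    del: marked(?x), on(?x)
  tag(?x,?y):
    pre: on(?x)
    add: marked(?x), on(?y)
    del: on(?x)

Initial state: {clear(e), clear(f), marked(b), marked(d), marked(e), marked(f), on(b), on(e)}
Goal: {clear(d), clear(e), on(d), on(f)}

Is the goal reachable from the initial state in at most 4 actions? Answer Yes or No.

Yes

1. swap(d,b)  →  {clear(d), clear(e), clear(f), marked(d), marked(e), marked(f), on(b), on(d), on(e)}
2. swap(f,d)  →  {clear(d), clear(e), clear(f), marked(e), marked(f), on(b), on(d), on(e), on(f)}
optimal plan length = 2; 2 ≤ 4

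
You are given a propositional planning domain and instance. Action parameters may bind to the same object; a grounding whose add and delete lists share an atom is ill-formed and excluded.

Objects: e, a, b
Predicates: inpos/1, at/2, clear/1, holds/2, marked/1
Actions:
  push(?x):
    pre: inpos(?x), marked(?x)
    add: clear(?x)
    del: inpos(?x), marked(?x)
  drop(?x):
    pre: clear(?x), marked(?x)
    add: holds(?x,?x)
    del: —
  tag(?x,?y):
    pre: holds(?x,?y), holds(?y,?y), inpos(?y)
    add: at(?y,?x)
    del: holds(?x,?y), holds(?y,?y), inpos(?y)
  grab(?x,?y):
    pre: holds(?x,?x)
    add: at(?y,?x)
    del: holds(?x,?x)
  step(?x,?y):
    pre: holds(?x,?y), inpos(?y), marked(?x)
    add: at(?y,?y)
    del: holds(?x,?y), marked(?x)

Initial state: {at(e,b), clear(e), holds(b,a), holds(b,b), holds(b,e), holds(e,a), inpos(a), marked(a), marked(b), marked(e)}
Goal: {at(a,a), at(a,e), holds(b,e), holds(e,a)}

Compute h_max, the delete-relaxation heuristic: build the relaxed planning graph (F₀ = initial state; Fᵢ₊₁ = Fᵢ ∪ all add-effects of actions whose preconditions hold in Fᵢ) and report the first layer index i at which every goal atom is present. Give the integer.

F0 = init (10 atoms)
F1 = F0 ∪ {at(a,a), at(a,b), at(b,b), clear(a), holds(e,e)}  (15 atoms)
F2 = F1 ∪ {at(a,e), at(b,e), at(e,e), holds(a,a)}  (19 atoms)
goal ⊆ F2  ⇒  h_max = 2

2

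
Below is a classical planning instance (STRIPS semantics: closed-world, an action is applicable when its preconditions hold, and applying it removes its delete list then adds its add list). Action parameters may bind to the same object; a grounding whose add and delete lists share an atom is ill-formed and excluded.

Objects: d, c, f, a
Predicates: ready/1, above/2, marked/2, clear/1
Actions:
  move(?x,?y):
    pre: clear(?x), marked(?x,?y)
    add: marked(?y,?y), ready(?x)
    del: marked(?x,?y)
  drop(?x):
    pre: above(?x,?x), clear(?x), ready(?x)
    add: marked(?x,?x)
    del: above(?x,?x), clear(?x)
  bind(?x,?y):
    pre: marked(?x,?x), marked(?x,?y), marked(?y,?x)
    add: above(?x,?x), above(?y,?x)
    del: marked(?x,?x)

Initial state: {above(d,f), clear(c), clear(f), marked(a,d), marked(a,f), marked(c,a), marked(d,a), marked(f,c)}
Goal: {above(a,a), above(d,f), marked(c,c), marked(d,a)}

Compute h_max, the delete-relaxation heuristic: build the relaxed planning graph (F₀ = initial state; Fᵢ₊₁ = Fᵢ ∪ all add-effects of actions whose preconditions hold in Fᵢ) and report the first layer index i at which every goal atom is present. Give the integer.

2

F0 = init (8 atoms)
F1 = F0 ∪ {marked(a,a), marked(c,c), ready(c), ready(f)}  (12 atoms)
F2 = F1 ∪ {above(a,a), above(c,c), above(d,a)}  (15 atoms)
goal ⊆ F2  ⇒  h_max = 2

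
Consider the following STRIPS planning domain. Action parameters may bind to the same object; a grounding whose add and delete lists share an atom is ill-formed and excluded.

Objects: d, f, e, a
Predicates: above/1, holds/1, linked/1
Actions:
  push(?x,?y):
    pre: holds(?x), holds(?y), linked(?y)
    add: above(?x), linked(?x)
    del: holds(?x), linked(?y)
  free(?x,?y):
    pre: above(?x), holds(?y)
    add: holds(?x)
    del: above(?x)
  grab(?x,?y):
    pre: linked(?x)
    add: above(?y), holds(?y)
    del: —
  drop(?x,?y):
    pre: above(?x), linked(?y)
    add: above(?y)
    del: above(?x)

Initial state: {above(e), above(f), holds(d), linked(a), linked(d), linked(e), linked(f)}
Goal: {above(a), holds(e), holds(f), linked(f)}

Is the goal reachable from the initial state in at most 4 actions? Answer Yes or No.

Yes

1. free(f,d)  →  {above(e), holds(d), holds(f), linked(a), linked(d), linked(e), linked(f)}
2. free(e,d)  →  {holds(d), holds(e), holds(f), linked(a), linked(d), linked(e), linked(f)}
3. grab(d,a)  →  {above(a), holds(a), holds(d), holds(e), holds(f), linked(a), linked(d), linked(e), linked(f)}
optimal plan length = 3; 3 ≤ 4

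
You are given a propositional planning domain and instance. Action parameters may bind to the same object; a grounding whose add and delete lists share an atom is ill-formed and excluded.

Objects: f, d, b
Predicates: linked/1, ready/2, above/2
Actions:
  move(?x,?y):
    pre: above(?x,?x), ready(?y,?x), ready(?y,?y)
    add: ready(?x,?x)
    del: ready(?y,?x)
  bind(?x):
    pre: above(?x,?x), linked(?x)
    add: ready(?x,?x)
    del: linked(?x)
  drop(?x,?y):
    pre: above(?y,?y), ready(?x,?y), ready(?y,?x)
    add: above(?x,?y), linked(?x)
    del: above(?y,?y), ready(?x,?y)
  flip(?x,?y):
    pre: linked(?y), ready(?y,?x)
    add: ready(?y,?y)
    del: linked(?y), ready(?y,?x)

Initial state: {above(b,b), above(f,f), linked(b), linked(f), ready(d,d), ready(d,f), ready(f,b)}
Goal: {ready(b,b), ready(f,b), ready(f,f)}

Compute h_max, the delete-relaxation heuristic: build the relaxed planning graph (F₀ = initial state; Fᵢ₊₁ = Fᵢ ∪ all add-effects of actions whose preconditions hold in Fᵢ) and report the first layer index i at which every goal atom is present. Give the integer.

F0 = init (7 atoms)
F1 = F0 ∪ {ready(b,b), ready(f,f)}  (9 atoms)
goal ⊆ F1  ⇒  h_max = 1

1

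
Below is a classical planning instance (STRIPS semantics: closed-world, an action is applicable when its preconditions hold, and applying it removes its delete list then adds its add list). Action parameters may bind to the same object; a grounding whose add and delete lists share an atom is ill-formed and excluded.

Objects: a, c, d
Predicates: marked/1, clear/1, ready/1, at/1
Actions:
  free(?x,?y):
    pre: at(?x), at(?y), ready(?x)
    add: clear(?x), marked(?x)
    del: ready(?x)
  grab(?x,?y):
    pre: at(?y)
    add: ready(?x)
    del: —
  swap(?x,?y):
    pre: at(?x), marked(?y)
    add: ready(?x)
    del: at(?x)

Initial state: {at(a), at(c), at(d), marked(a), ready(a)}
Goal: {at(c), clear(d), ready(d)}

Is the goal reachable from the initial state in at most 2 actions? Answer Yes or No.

No

1. grab(d,a)  →  {at(a), at(c), at(d), marked(a), ready(a), ready(d)}
2. free(d,a)  →  {at(a), at(c), at(d), clear(d), marked(a), marked(d), ready(a)}
3. grab(d,a)  →  {at(a), at(c), at(d), clear(d), marked(a), marked(d), ready(a), ready(d)}
optimal plan length = 3; 3 > 2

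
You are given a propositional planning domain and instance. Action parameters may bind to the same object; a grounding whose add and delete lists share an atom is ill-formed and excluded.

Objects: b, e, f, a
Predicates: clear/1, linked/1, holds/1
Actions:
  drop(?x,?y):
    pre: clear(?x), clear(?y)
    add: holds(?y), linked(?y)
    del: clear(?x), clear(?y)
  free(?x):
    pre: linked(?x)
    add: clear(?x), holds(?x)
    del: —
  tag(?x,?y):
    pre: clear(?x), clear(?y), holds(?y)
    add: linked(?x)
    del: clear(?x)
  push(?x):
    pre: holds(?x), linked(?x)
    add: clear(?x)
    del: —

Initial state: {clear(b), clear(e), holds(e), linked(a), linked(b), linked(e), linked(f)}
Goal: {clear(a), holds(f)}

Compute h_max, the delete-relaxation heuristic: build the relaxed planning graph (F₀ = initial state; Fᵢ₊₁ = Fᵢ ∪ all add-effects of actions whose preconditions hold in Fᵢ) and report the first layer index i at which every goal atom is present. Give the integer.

F0 = init (7 atoms)
F1 = F0 ∪ {clear(a), clear(f), holds(a), holds(b), holds(f)}  (12 atoms)
goal ⊆ F1  ⇒  h_max = 1

1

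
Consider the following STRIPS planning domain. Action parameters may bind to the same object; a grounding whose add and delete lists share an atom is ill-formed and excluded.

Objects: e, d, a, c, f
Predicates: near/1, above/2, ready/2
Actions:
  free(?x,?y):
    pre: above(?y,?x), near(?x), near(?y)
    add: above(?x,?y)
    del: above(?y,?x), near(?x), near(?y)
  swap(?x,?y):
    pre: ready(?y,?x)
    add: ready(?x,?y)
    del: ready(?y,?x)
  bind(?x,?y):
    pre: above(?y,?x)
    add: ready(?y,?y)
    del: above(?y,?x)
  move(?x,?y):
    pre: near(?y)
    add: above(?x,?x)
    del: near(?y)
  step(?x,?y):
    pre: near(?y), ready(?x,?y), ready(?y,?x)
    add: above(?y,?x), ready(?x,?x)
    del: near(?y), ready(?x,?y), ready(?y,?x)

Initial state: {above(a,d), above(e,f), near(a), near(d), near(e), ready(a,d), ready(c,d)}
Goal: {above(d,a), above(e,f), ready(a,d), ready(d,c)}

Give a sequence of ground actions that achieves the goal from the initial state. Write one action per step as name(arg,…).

1. free(d,a)  →  {above(d,a), above(e,f), near(e), ready(a,d), ready(c,d)}
2. swap(d,c)  →  {above(d,a), above(e,f), near(e), ready(a,d), ready(d,c)}

free(d,a); swap(d,c)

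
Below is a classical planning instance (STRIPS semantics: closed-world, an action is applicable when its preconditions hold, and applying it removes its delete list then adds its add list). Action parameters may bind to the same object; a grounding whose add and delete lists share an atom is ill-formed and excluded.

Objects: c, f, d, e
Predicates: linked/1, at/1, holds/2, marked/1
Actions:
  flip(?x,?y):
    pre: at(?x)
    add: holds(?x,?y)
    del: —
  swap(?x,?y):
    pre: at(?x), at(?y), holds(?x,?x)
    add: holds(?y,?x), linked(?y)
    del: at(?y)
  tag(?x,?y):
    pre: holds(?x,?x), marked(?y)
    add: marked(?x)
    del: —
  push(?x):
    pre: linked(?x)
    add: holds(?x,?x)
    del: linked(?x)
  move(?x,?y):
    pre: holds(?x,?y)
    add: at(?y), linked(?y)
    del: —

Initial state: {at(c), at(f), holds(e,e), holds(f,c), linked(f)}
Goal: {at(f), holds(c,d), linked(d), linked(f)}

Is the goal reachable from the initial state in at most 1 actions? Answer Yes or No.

No

1. flip(c,d)  →  {at(c), at(f), holds(c,d), holds(e,e), holds(f,c), linked(f)}
2. move(c,d)  →  {at(c), at(d), at(f), holds(c,d), holds(e,e), holds(f,c), linked(d), linked(f)}
optimal plan length = 2; 2 > 1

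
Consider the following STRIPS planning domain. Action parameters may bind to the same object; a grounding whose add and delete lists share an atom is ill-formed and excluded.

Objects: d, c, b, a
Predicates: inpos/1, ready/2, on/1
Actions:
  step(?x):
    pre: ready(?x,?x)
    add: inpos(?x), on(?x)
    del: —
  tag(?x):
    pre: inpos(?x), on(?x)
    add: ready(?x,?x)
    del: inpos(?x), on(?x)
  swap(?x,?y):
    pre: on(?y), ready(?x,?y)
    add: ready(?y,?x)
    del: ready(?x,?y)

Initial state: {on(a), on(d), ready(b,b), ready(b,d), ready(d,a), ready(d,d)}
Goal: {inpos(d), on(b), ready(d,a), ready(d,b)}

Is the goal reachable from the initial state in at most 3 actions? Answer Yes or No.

1. step(d)  →  {inpos(d), on(a), on(d), ready(b,b), ready(b,d), ready(d,a), ready(d,d)}
2. step(b)  →  {inpos(b), inpos(d), on(a), on(b), on(d), ready(b,b), ready(b,d), ready(d,a), ready(d,d)}
3. swap(b,d)  →  {inpos(b), inpos(d), on(a), on(b), on(d), ready(b,b), ready(d,a), ready(d,b), ready(d,d)}
optimal plan length = 3; 3 ≤ 3

Yes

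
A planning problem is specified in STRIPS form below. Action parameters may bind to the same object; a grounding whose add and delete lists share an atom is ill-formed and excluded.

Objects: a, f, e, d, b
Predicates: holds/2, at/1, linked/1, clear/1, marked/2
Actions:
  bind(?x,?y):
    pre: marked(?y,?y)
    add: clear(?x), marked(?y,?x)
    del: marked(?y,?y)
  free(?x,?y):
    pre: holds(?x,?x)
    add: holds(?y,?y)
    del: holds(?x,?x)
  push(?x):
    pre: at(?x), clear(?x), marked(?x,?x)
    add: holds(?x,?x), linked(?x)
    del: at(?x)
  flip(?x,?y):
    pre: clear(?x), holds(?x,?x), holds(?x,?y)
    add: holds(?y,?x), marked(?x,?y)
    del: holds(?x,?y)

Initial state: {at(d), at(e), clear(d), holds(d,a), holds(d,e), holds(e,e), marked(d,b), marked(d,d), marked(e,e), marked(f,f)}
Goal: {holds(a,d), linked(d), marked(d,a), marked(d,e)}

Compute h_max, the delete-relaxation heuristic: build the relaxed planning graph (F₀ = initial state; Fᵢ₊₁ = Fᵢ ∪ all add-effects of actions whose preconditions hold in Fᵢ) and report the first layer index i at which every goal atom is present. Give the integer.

F0 = init (10 atoms)
F1 = F0 ∪ {clear(a), clear(b), clear(e), clear(f), holds(a,a), holds(b,b), holds(d,d), holds(f,f), linked(d), marked(d,a), marked(d,e), marked(d,f), marked(e,a), marked(e,b), marked(e,d), marked(e,f), marked(f,a), marked(f,b), marked(f,d), marked(f,e)}  (30 atoms)
F2 = F1 ∪ {holds(a,d), holds(e,d), linked(e)}  (33 atoms)
goal ⊆ F2  ⇒  h_max = 2

2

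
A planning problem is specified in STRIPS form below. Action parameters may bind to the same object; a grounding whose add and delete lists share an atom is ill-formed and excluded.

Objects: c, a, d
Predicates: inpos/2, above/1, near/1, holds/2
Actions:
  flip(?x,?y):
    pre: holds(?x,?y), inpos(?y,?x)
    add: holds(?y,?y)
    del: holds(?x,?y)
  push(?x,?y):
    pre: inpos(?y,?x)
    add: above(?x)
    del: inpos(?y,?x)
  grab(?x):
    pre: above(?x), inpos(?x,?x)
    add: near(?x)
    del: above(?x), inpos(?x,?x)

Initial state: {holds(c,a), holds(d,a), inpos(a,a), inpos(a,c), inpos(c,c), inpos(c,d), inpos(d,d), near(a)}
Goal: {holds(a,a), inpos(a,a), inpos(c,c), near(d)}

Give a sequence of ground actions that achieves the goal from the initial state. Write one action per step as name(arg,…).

1. flip(c,a)  →  {holds(a,a), holds(d,a), inpos(a,a), inpos(a,c), inpos(c,c), inpos(c,d), inpos(d,d), near(a)}
2. push(d,c)  →  {above(d), holds(a,a), holds(d,a), inpos(a,a), inpos(a,c), inpos(c,c), inpos(d,d), near(a)}
3. grab(d)  →  {holds(a,a), holds(d,a), inpos(a,a), inpos(a,c), inpos(c,c), near(a), near(d)}

flip(c,a); push(d,c); grab(d)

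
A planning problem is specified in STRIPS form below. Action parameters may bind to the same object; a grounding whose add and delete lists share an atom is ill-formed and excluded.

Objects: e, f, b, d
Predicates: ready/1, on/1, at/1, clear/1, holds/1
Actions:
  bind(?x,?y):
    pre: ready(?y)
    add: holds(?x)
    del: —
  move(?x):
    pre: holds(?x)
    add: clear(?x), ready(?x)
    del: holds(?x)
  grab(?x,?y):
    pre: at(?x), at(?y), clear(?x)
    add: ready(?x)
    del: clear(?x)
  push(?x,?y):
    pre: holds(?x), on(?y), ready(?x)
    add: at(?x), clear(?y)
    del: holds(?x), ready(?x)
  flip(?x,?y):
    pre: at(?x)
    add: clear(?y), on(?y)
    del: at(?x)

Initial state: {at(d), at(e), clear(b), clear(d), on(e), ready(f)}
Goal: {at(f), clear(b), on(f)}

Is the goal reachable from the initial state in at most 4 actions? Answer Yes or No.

Yes

1. bind(f,f)  →  {at(d), at(e), clear(b), clear(d), holds(f), on(e), ready(f)}
2. push(f,e)  →  {at(d), at(e), at(f), clear(b), clear(d), clear(e), on(e)}
3. flip(e,f)  →  {at(d), at(f), clear(b), clear(d), clear(e), clear(f), on(e), on(f)}
optimal plan length = 3; 3 ≤ 4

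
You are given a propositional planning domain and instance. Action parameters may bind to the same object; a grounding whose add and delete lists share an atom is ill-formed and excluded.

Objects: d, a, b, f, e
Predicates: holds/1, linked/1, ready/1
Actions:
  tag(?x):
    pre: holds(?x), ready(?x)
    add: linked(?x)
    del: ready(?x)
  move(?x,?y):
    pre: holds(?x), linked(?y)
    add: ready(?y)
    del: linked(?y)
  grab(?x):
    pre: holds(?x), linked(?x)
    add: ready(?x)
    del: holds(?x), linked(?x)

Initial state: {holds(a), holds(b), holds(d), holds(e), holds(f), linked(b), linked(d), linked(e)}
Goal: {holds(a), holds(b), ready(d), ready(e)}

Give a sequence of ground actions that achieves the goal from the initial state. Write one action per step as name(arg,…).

move(d,d); move(d,e)

1. move(d,d)  →  {holds(a), holds(b), holds(d), holds(e), holds(f), linked(b), linked(e), ready(d)}
2. move(d,e)  →  {holds(a), holds(b), holds(d), holds(e), holds(f), linked(b), ready(d), ready(e)}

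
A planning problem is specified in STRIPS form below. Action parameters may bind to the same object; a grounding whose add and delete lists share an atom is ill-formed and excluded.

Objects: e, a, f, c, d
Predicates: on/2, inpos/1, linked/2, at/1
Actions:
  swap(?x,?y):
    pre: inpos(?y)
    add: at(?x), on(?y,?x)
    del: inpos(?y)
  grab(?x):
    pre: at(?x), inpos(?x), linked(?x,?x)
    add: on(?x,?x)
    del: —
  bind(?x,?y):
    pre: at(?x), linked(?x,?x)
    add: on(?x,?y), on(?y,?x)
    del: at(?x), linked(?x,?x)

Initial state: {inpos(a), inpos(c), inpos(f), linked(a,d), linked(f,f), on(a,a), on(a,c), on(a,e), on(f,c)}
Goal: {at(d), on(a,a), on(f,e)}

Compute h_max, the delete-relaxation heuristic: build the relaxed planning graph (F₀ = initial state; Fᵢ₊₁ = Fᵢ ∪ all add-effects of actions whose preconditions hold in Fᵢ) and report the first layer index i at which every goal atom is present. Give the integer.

F0 = init (9 atoms)
F1 = F0 ∪ {at(a), at(c), at(d), at(e), at(f), on(a,d), on(a,f), on(c,a), on(c,c), on(c,d), on(c,e), on(c,f), on(f,a), on(f,d), on(f,e), on(f,f)}  (25 atoms)
goal ⊆ F1  ⇒  h_max = 1

1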